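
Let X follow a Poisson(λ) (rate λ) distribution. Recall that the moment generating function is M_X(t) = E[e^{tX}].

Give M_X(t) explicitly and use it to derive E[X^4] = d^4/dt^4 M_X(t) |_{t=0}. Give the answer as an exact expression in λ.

E[X^4] = D^4[M](0) = λ*(λ^3 + 6*λ^2 + 7*λ + 1)

M_X(t) = e^(λ*(e^(t) - 1))
D^4[M](t) = (λ^4*e^(4*t)*e^(λ*e^(t)) + 6*λ^3*e^(3*t)*e^(λ*e^(t)) + 7*λ^2*e^(2*t)*e^(λ*e^(t)) + λ*e^(t)*e^(λ*e^(t)))*e^(-λ)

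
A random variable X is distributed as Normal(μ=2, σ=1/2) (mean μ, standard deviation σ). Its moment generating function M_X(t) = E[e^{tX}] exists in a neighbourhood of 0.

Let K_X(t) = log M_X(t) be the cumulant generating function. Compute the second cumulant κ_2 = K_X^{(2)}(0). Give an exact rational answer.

M_X(t) = e^(t^2/8 + 2*t)
K_X(t) = log M_X(t) = t^2/8 + 2*t
dK/dt = t/4 + 2
d^2K/dt^2 = 1/4

κ_2 = d^2K/dt^2 |_{t=0} = 1/4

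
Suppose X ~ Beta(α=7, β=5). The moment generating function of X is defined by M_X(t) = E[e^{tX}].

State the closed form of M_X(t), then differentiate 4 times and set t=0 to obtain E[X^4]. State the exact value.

M_X(t) = ₁F₁(7; 12; t)
dM/dt = 7*₁F₁(8; 13; t)/12
d^2M/dt^2 = 14*₁F₁(9; 14; t)/39
d^3M/dt^3 = 3*₁F₁(10; 15; t)/13
d^4M/dt^4 = 2*₁F₁(11; 16; t)/13

E[X^4] = d^4M/dt^4 |_{t=0} = 2/13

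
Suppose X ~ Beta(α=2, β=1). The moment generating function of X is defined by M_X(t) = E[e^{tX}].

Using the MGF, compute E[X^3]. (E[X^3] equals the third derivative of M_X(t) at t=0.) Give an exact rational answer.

M_X(t) = ₁F₁(2; 3; t)
M′(t) = 2*₁F₁(3; 4; t)/3
M′′(t) = ₁F₁(4; 5; t)/2
M′′′(t) = 2*₁F₁(5; 6; t)/5

E[X^3] = M′′′(0) = 2/5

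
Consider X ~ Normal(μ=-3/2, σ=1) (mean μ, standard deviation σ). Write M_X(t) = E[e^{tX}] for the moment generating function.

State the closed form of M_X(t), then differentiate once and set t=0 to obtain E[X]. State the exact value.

E[X] = M′(0) = -3/2

M_X(t) = e^(t^2/2 - 3*t/2)
M′(t) = t*e^(-3*t/2)*e^(t^2/2) - 3*e^(-3*t/2)*e^(t^2/2)/2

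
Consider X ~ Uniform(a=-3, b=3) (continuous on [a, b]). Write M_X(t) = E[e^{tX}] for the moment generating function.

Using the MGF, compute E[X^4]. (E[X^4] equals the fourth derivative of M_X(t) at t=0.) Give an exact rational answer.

E[X^4] = M^(4)(0) = 81/5

M_X(t) = (e^(3*t) - e^(-3*t))/(6*t)
M^(4)(t) = (27*t^4*e^(6*t) - 27*t^4 - 36*t^3*e^(6*t) - 36*t^3 + 36*t^2*e^(6*t) - 36*t^2 - 24*t*e^(6*t) - 24*t + 8*e^(6*t) - 8)*e^(-3*t)/(2*t^5)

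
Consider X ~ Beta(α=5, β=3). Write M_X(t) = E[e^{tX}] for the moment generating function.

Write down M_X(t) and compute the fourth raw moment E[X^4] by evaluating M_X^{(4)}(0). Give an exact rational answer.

M_X(t) = ₁F₁(5; 8; t)
D^4[M](t) = 7*₁F₁(9; 12; t)/33

E[X^4] = D^4[M](0) = 7/33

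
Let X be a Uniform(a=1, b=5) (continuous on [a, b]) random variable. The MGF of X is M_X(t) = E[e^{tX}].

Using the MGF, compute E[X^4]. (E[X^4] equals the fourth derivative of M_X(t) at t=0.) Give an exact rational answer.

E[X^4] = M^(4)(0) = 781/5

M_X(t) = (e^(5*t) - e^(t))/(4*t)
M^(4)(t) = (625*t^4*e^(5*t) - t^4*e^(t) - 500*t^3*e^(5*t) + 4*t^3*e^(t) + 300*t^2*e^(5*t) - 12*t^2*e^(t) - 120*t*e^(5*t) + 24*t*e^(t) + 24*e^(5*t) - 24*e^(t))/(4*t^5)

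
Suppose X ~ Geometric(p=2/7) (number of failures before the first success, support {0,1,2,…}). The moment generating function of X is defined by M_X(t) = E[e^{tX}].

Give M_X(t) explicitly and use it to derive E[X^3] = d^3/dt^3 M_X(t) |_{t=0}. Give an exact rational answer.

E[X^3] = D^3[M](0) = 535/4

M_X(t) = 2/(7*(1 - 5*e^(t)/7))
D^3[M](t) = (250*e^(3*t) + 1400*e^(2*t) + 490*e^(t))/(625*e^(4*t) - 3500*e^(3*t) + 7350*e^(2*t) - 6860*e^(t) + 2401)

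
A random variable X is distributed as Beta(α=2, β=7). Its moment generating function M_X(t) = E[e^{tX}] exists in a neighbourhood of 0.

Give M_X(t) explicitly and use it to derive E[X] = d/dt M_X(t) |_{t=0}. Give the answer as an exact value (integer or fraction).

E[X] = D[M](0) = 2/9

M_X(t) = ₁F₁(2; 9; t)
D[M](t) = 2*₁F₁(3; 10; t)/9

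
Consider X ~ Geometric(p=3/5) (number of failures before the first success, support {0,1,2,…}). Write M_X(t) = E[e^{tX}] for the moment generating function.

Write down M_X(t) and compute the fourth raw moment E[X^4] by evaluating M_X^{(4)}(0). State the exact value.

M_X(t) = 3/(5*(1 - 2*e^(t)/5))
dM/dt = 6*e^(t)/(4*e^(2*t) - 20*e^(t) + 25)
d^2M/dt^2 = (-12*e^(2*t) - 30*e^(t))/(8*e^(3*t) - 60*e^(2*t) + 150*e^(t) - 125)
d^3M/dt^3 = (24*e^(3*t) + 240*e^(2*t) + 150*e^(t))/(16*e^(4*t) - 160*e^(3*t) + 600*e^(2*t) - 1000*e^(t) + 625)
d^4M/dt^4 = (-48*e^(4*t) - 1320*e^(3*t) - 3300*e^(2*t) - 750*e^(t))/(32*e^(5*t) - 400*e^(4*t) + 2000*e^(3*t) - 5000*e^(2*t) + 6250*e^(t) - 3125)

E[X^4] = d^4M/dt^4 |_{t=0} = 602/27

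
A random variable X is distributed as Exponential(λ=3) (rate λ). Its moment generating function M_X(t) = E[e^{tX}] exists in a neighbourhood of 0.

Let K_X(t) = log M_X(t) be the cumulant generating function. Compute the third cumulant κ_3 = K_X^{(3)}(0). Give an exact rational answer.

κ_3 = d^3K/dt^3 |_{t=0} = 2/27

M_X(t) = 3/(3 - t)
K_X(t) = log M_X(t) = -log(3 - t) + log(3)
dK/dt = -1/(t - 3)
d^2K/dt^2 = 1/(t^2 - 6*t + 9)
d^3K/dt^3 = -2/(t^3 - 9*t^2 + 27*t - 27)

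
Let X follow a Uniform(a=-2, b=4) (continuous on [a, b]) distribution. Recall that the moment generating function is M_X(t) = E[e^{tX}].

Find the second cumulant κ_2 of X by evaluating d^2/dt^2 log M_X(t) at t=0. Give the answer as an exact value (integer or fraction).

κ_2 = K′′(0) = 3

M_X(t) = (e^(4*t) - e^(-2*t))/(6*t)
K_X(t) = log M_X(t) = -log(t) + log(e^(4*t) - e^(-2*t)) - log(6)
K′(t) = (4*t*e^(6*t) + 2*t - e^(6*t) + 1)/(t*e^(6*t) - t)
K′′(t) = (-36*t^2*e^(6*t) + e^(12*t) - 2*e^(6*t) + 1)/(t^2*e^(12*t) - 2*t^2*e^(6*t) + t^2)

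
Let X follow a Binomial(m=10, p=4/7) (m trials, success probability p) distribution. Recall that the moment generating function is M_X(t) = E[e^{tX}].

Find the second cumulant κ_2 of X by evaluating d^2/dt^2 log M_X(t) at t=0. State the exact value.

M_X(t) = (4*e^(t)/7 + 3/7)^10
K_X(t) = log M_X(t) = 10*log(4*e^(t)/7 + 3/7)
K′(t) = 40*e^(t)/(4*e^(t) + 3)
K′′(t) = 120*e^(t)/(16*e^(2*t) + 24*e^(t) + 9)

κ_2 = K′′(0) = 120/49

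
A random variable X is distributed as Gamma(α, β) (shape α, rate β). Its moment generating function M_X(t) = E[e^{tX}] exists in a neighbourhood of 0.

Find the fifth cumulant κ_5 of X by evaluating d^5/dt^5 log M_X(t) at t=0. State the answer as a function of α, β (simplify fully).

M_X(t) = (β/(β - t))^α
K_X(t) = log M_X(t) = α*(log(β) - log(β - t))
K^(5)(t) = -24*α/(-β^5 + 5*β^4*t - 10*β^3*t^2 + 10*β^2*t^3 - 5*β*t^4 + t^5)

κ_5 = K^(5)(0) = 24*α/β^5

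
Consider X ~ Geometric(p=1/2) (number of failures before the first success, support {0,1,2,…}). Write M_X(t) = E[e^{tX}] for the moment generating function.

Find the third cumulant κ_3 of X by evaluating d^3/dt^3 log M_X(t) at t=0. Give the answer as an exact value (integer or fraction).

κ_3 = d^3K/dt^3 |_{t=0} = 6

M_X(t) = 1/(2*(1 - e^(t)/2))
K_X(t) = log M_X(t) = -log(1 - e^(t)/2) - log(2)
dK/dt = -e^(t)/(e^(t) - 2)
d^2K/dt^2 = 2*e^(t)/(e^(2*t) - 4*e^(t) + 4)
d^3K/dt^3 = (-2*e^(2*t) - 4*e^(t))/(e^(3*t) - 6*e^(2*t) + 12*e^(t) - 8)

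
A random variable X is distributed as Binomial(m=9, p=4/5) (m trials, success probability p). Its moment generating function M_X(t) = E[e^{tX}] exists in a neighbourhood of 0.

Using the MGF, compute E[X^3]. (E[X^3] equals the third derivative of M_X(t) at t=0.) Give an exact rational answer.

E[X^3] = D^3[M](0) = 50436/125

M_X(t) = (4*e^(t)/5 + 1/5)^9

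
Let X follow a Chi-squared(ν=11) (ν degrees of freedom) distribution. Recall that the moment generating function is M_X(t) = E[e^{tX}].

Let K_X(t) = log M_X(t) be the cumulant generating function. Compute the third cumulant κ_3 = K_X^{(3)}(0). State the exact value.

κ_3 = K′′′(0) = 88

M_X(t) = (1 - 2*t)^(-11/2)
K_X(t) = log M_X(t) = -11*log(1 - 2*t)/2
K′(t) = -11/(2*t - 1)
K′′(t) = 22/(4*t^2 - 4*t + 1)
K′′′(t) = -88/(8*t^3 - 12*t^2 + 6*t - 1)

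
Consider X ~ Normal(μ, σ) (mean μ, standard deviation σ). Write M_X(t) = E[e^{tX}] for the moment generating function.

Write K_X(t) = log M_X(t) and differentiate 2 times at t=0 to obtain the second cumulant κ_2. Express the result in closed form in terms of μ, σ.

M_X(t) = e^(μ*t + σ^2*t^2/2)
K_X(t) = log M_X(t) = μ*t + σ^2*t^2/2
D^2[K](t) = σ^2

κ_2 = D^2[K](0) = σ^2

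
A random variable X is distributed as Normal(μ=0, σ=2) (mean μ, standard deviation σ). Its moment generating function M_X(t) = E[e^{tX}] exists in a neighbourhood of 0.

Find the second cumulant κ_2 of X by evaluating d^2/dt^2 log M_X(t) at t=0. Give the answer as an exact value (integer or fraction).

M_X(t) = e^(2*t^2)
K_X(t) = log M_X(t) = 2*t^2
K′(t) = 4*t
K′′(t) = 4

κ_2 = K′′(0) = 4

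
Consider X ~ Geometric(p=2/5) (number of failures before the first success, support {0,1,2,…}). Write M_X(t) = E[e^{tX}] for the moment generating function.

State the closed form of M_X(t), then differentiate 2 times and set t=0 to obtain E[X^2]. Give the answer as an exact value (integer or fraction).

E[X^2] = d^2M/dt^2 |_{t=0} = 6

M_X(t) = 2/(5*(1 - 3*e^(t)/5))
dM/dt = 6*e^(t)/(9*e^(2*t) - 30*e^(t) + 25)
d^2M/dt^2 = (-18*e^(2*t) - 30*e^(t))/(27*e^(3*t) - 135*e^(2*t) + 225*e^(t) - 125)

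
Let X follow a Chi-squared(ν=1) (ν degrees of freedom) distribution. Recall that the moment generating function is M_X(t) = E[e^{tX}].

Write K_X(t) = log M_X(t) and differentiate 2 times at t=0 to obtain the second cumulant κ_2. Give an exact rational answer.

M_X(t) = 1/√(1 - 2*t)
K_X(t) = log M_X(t) = -log(1 - 2*t)/2
K^(2)(t) = 2/(4*t^2 - 4*t + 1)

κ_2 = K^(2)(0) = 2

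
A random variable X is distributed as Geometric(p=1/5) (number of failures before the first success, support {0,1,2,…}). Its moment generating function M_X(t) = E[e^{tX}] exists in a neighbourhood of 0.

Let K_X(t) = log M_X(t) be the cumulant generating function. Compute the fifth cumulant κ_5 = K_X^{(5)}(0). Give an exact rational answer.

κ_5 = D^5[K](0) = 43380

M_X(t) = 1/(5*(1 - 4*e^(t)/5))
K_X(t) = log M_X(t) = -log(1 - 4*e^(t)/5) - log(5)
D^5[K](t) = (-1280*e^(4*t) - 17600*e^(3*t) - 22000*e^(2*t) - 2500*e^(t))/(1024*e^(5*t) - 6400*e^(4*t) + 16000*e^(3*t) - 20000*e^(2*t) + 12500*e^(t) - 3125)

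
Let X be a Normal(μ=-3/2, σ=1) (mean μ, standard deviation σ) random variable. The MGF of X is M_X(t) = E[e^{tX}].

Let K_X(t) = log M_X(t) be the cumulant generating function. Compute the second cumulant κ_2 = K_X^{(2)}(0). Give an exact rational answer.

M_X(t) = e^(t^2/2 - 3*t/2)
K_X(t) = log M_X(t) = t^2/2 - 3*t/2
K^(2)(t) = 1

κ_2 = K^(2)(0) = 1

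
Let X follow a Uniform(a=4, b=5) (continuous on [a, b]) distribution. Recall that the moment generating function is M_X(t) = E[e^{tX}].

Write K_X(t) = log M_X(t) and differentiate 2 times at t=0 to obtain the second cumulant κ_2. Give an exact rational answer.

M_X(t) = (e^(5*t) - e^(4*t))/t
K_X(t) = log M_X(t) = -log(t) + log(e^(5*t) - e^(4*t))
K^(2)(t) = (-t^2*e^(t) + e^(2*t) - 2*e^(t) + 1)/(t^2*e^(2*t) - 2*t^2*e^(t) + t^2)

κ_2 = K^(2)(0) = 1/12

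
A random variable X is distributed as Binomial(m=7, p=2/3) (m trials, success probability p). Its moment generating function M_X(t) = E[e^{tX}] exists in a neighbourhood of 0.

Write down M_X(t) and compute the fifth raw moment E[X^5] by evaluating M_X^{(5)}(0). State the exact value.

M_X(t) = (2*e^(t)/3 + 1/3)^7
M^(5)(t) = 2151296*e^(7*t)/2187 + 14336*e^(6*t)/9 + 700000*e^(5*t)/729 + 573440*e^(4*t)/2187 + 280*e^(3*t)/9 + 896*e^(2*t)/729 + 14*e^(t)/2187

E[X^5] = M^(5)(0) = 11494/3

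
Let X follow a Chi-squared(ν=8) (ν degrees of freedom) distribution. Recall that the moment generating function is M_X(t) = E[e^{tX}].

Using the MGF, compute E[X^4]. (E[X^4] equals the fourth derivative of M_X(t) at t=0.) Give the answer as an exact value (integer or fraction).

E[X^4] = D^4[M](0) = 13440

M_X(t) = (1 - 2*t)^(-4)
D^4[M](t) = 13440/(256*t^8 - 1024*t^7 + 1792*t^6 - 1792*t^5 + 1120*t^4 - 448*t^3 + 112*t^2 - 16*t + 1)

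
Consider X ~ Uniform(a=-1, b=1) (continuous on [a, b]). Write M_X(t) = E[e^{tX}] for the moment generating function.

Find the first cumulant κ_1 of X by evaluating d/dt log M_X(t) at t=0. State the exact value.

κ_1 = dK/dt |_{t=0} = 0

M_X(t) = (e^(t) - e^(-t))/(2*t)
K_X(t) = log M_X(t) = -log(t) + log(e^(t) - e^(-t)) - log(2)
dK/dt = (t*e^(2*t) + t - e^(2*t) + 1)/(t*e^(2*t) - t)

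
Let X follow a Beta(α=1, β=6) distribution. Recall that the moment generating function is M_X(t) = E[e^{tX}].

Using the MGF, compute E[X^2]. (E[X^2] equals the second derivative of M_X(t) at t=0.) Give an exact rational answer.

M_X(t) = ₁F₁(1; 7; t)
M′(t) = ₁F₁(2; 8; t)/7
M′′(t) = ₁F₁(3; 9; t)/28

E[X^2] = M′′(0) = 1/28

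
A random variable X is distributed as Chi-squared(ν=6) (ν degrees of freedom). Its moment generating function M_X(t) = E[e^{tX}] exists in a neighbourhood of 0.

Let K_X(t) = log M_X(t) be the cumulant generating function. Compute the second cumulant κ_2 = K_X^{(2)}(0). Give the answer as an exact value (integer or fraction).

M_X(t) = (1 - 2*t)^(-3)
K_X(t) = log M_X(t) = -3*log(1 - 2*t)
dK/dt = -6/(2*t - 1)
d^2K/dt^2 = 12/(4*t^2 - 4*t + 1)

κ_2 = d^2K/dt^2 |_{t=0} = 12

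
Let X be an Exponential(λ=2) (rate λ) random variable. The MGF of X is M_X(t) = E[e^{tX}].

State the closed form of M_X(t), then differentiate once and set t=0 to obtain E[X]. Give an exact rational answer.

M_X(t) = 2/(2 - t)
M′(t) = 2/(t^2 - 4*t + 4)

E[X] = M′(0) = 1/2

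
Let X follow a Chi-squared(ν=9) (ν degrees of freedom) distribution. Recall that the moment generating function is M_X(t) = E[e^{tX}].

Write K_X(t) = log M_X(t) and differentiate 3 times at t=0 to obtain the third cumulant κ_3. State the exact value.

κ_3 = K^(3)(0) = 72

M_X(t) = (1 - 2*t)^(-9/2)
K_X(t) = log M_X(t) = -9*log(1 - 2*t)/2
K^(3)(t) = -72/(8*t^3 - 12*t^2 + 6*t - 1)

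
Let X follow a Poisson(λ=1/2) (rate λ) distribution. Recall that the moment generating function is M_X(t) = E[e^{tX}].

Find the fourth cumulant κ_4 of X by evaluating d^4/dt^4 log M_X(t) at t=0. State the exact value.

M_X(t) = e^(e^(t)/2 - 1/2)
K_X(t) = log M_X(t) = e^(t)/2 - 1/2
K′(t) = e^(t)/2
K′′(t) = e^(t)/2
K′′′(t) = e^(t)/2
K′′′′(t) = e^(t)/2

κ_4 = K′′′′(0) = 1/2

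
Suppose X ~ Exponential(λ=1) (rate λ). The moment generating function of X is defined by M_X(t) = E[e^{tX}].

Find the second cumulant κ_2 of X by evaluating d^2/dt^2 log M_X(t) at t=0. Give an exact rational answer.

κ_2 = D^2[K](0) = 1

M_X(t) = 1/(1 - t)
K_X(t) = log M_X(t) = -log(1 - t)
D^2[K](t) = 1/(t^2 - 2*t + 1)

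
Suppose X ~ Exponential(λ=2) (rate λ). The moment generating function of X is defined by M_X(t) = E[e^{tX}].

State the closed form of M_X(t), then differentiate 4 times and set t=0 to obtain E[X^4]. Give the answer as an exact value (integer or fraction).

E[X^4] = d^4M/dt^4 |_{t=0} = 3/2

M_X(t) = 2/(2 - t)
dM/dt = 2/(t^2 - 4*t + 4)
d^2M/dt^2 = -4/(t^3 - 6*t^2 + 12*t - 8)
d^3M/dt^3 = 12/(t^4 - 8*t^3 + 24*t^2 - 32*t + 16)
d^4M/dt^4 = -48/(t^5 - 10*t^4 + 40*t^3 - 80*t^2 + 80*t - 32)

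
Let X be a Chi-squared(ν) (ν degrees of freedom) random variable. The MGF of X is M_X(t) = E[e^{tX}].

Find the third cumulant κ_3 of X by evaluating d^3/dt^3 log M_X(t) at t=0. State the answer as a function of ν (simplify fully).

M_X(t) = (1 - 2*t)^(-ν/2)
K_X(t) = log M_X(t) = -ν*log(1 - 2*t)/2
D^3[K](t) = -8*ν/(8*t^3 - 12*t^2 + 6*t - 1)

κ_3 = D^3[K](0) = 8*ν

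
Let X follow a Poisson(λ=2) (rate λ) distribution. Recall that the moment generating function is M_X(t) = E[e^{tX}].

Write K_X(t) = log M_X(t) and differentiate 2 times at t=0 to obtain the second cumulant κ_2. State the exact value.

M_X(t) = e^(2*e^(t) - 2)
K_X(t) = log M_X(t) = 2*e^(t) - 2
D^2[K](t) = 2*e^(t)

κ_2 = D^2[K](0) = 2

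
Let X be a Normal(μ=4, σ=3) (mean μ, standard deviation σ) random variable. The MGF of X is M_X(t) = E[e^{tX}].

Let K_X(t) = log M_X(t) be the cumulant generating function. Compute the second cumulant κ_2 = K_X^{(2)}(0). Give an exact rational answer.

M_X(t) = e^(9*t^2/2 + 4*t)
K_X(t) = log M_X(t) = 9*t^2/2 + 4*t
dK/dt = 9*t + 4
d^2K/dt^2 = 9

κ_2 = d^2K/dt^2 |_{t=0} = 9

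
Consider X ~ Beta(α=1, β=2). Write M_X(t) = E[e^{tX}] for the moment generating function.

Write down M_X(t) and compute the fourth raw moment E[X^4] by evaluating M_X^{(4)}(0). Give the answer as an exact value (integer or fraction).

M_X(t) = ₁F₁(1; 3; t)
M^(4)(t) = ₁F₁(5; 7; t)/15

E[X^4] = M^(4)(0) = 1/15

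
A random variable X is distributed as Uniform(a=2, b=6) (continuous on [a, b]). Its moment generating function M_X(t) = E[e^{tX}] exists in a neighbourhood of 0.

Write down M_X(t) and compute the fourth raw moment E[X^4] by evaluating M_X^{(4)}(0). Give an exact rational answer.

M_X(t) = (e^(6*t) - e^(2*t))/(4*t)
M^(4)(t) = (324*t^4*e^(6*t) - 4*t^4*e^(2*t) - 216*t^3*e^(6*t) + 8*t^3*e^(2*t) + 108*t^2*e^(6*t) - 12*t^2*e^(2*t) - 36*t*e^(6*t) + 12*t*e^(2*t) + 6*e^(6*t) - 6*e^(2*t))/t^5

E[X^4] = M^(4)(0) = 1936/5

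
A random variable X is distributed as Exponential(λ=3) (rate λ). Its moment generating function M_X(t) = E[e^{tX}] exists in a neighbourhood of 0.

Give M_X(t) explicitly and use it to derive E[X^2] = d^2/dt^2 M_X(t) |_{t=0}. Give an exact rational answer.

E[X^2] = M^(2)(0) = 2/9

M_X(t) = 3/(3 - t)
M^(2)(t) = -6/(t^3 - 9*t^2 + 27*t - 27)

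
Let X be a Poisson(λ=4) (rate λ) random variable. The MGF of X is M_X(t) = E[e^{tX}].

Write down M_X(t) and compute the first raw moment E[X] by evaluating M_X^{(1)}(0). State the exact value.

E[X] = dM/dt |_{t=0} = 4

M_X(t) = e^(4*e^(t) - 4)
dM/dt = 4*e^(-4)*e^(t)*e^(4*e^(t))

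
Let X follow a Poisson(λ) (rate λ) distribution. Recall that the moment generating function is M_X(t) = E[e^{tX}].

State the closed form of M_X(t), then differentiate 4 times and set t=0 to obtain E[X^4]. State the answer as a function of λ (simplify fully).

M_X(t) = e^(λ*(e^(t) - 1))
M^(4)(t) = (λ^4*e^(4*t)*e^(λ*e^(t)) + 6*λ^3*e^(3*t)*e^(λ*e^(t)) + 7*λ^2*e^(2*t)*e^(λ*e^(t)) + λ*e^(t)*e^(λ*e^(t)))*e^(-λ)

E[X^4] = M^(4)(0) = λ*(λ^3 + 6*λ^2 + 7*λ + 1)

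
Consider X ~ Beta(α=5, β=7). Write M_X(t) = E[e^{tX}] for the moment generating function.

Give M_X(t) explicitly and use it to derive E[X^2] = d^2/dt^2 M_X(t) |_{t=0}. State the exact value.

E[X^2] = M′′(0) = 5/26

M_X(t) = ₁F₁(5; 12; t)
M′(t) = 5*₁F₁(6; 13; t)/12
M′′(t) = 5*₁F₁(7; 14; t)/26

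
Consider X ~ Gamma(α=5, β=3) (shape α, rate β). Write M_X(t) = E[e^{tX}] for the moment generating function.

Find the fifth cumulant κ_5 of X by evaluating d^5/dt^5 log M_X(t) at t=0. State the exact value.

κ_5 = d^5K/dt^5 |_{t=0} = 40/81

M_X(t) = 243/(3 - t)^5
K_X(t) = log M_X(t) = -5*log(3 - t) + 5*log(3)
dK/dt = -5/(t - 3)
d^2K/dt^2 = 5/(t^2 - 6*t + 9)
d^3K/dt^3 = -10/(t^3 - 9*t^2 + 27*t - 27)
d^4K/dt^4 = 30/(t^4 - 12*t^3 + 54*t^2 - 108*t + 81)
d^5K/dt^5 = -120/(t^5 - 15*t^4 + 90*t^3 - 270*t^2 + 405*t - 243)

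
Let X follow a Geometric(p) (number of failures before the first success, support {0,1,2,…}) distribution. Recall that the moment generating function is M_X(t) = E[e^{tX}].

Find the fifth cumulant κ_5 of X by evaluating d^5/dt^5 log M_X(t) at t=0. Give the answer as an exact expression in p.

M_X(t) = p/(-(1 - p)*e^(t) + 1)
K_X(t) = log M_X(t) = log(p) - log(-(1 - p)*e^(t) + 1)

κ_5 = K^(5)(0) = (p^4 - 15*p^3 + 50*p^2 - 60*p + 24)/p^5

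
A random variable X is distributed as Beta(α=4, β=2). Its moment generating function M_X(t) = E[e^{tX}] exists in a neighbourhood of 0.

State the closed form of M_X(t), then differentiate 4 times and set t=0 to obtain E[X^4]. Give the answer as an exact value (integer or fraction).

M_X(t) = ₁F₁(4; 6; t)
M^(4)(t) = 5*₁F₁(8; 10; t)/18

E[X^4] = M^(4)(0) = 5/18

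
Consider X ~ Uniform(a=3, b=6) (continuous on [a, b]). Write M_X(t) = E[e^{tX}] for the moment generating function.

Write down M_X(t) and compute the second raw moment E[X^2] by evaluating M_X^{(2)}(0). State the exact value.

M_X(t) = (e^(6*t) - e^(3*t))/(3*t)
D^2[M](t) = (36*t^2*e^(6*t) - 9*t^2*e^(3*t) - 12*t*e^(6*t) + 6*t*e^(3*t) + 2*e^(6*t) - 2*e^(3*t))/(3*t^3)

E[X^2] = D^2[M](0) = 21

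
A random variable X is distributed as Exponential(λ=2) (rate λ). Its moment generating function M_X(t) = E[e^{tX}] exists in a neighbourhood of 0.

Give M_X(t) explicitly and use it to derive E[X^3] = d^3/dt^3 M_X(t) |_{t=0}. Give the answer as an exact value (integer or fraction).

E[X^3] = D^3[M](0) = 3/4

M_X(t) = 2/(2 - t)
D^3[M](t) = 12/(t^4 - 8*t^3 + 24*t^2 - 32*t + 16)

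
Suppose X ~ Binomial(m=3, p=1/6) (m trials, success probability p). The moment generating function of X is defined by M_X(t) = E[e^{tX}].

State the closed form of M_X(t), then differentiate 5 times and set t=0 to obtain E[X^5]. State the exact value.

M_X(t) = (e^(t)/6 + 5/6)^3
dM/dt = e^(3*t)/72 + 5*e^(2*t)/36 + 25*e^(t)/72
d^2M/dt^2 = e^(3*t)/24 + 5*e^(2*t)/18 + 25*e^(t)/72
d^3M/dt^3 = e^(3*t)/8 + 5*e^(2*t)/9 + 25*e^(t)/72
d^4M/dt^4 = 3*e^(3*t)/8 + 10*e^(2*t)/9 + 25*e^(t)/72
d^5M/dt^5 = 9*e^(3*t)/8 + 20*e^(2*t)/9 + 25*e^(t)/72

E[X^5] = d^5M/dt^5 |_{t=0} = 133/36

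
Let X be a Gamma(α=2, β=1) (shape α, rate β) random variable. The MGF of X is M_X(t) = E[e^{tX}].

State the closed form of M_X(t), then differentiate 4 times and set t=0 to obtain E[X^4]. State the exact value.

E[X^4] = D^4[M](0) = 120

M_X(t) = (1 - t)^(-2)
D^4[M](t) = 120/(t^6 - 6*t^5 + 15*t^4 - 20*t^3 + 15*t^2 - 6*t + 1)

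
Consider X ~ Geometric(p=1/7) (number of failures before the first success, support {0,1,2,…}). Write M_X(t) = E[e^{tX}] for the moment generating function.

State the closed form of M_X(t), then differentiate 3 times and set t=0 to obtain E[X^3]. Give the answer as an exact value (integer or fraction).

E[X^3] = d^3M/dt^3 |_{t=0} = 1518

M_X(t) = 1/(7*(1 - 6*e^(t)/7))
dM/dt = 6*e^(t)/(36*e^(2*t) - 84*e^(t) + 49)
d^2M/dt^2 = (-36*e^(2*t) - 42*e^(t))/(216*e^(3*t) - 756*e^(2*t) + 882*e^(t) - 343)
d^3M/dt^3 = (216*e^(3*t) + 1008*e^(2*t) + 294*e^(t))/(1296*e^(4*t) - 6048*e^(3*t) + 10584*e^(2*t) - 8232*e^(t) + 2401)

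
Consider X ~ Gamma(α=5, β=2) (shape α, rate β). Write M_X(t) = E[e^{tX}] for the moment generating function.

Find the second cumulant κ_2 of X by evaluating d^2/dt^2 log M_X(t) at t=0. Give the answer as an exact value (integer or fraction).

κ_2 = d^2K/dt^2 |_{t=0} = 5/4

M_X(t) = 32/(2 - t)^5
K_X(t) = log M_X(t) = -5*log(2 - t) + 5*log(2)
dK/dt = -5/(t - 2)
d^2K/dt^2 = 5/(t^2 - 4*t + 4)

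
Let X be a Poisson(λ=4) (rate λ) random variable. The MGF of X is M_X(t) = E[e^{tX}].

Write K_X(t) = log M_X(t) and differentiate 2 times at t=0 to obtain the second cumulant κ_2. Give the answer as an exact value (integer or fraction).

M_X(t) = e^(4*e^(t) - 4)
K_X(t) = log M_X(t) = 4*e^(t) - 4
D^2[K](t) = 4*e^(t)

κ_2 = D^2[K](0) = 4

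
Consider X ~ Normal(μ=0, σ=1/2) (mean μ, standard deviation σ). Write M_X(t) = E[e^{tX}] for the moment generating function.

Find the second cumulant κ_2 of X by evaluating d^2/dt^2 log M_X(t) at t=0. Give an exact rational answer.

κ_2 = K′′(0) = 1/4

M_X(t) = e^(t^2/8)
K_X(t) = log M_X(t) = t^2/8
K′(t) = t/4
K′′(t) = 1/4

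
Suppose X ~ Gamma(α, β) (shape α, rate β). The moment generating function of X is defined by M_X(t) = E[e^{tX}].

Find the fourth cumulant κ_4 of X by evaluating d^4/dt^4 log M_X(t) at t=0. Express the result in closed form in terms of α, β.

M_X(t) = (β/(β - t))^α
K_X(t) = log M_X(t) = α*(log(β) - log(β - t))
K′(t) = -α/(-β + t)
K′′(t) = α/(β^2 - 2*β*t + t^2)
K′′′(t) = -2*α/(-β^3 + 3*β^2*t - 3*β*t^2 + t^3)
K′′′′(t) = 6*α/(β^4 - 4*β^3*t + 6*β^2*t^2 - 4*β*t^3 + t^4)

κ_4 = K′′′′(0) = 6*α/β^4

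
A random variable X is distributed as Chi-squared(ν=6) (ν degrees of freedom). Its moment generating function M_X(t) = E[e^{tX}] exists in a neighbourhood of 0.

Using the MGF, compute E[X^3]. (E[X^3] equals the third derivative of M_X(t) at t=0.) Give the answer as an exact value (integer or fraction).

M_X(t) = (1 - 2*t)^(-3)
dM/dt = 6/(16*t^4 - 32*t^3 + 24*t^2 - 8*t + 1)
d^2M/dt^2 = -48/(32*t^5 - 80*t^4 + 80*t^3 - 40*t^2 + 10*t - 1)
d^3M/dt^3 = 480/(64*t^6 - 192*t^5 + 240*t^4 - 160*t^3 + 60*t^2 - 12*t + 1)

E[X^3] = d^3M/dt^3 |_{t=0} = 480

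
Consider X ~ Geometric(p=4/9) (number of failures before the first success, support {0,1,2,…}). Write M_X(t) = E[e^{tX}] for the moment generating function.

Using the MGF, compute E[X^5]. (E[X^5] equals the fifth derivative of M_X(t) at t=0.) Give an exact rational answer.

E[X^5] = d^5M/dt^5 |_{t=0} = 165535/128

M_X(t) = 4/(9*(1 - 5*e^(t)/9))
dM/dt = 20*e^(t)/(25*e^(2*t) - 90*e^(t) + 81)
d^2M/dt^2 = (-100*e^(2*t) - 180*e^(t))/(125*e^(3*t) - 675*e^(2*t) + 1215*e^(t) - 729)
d^3M/dt^3 = (500*e^(3*t) + 3600*e^(2*t) + 1620*e^(t))/(625*e^(4*t) - 4500*e^(3*t) + 12150*e^(2*t) - 14580*e^(t) + 6561)
d^4M/dt^4 = (-2500*e^(4*t) - 49500*e^(3*t) - 89100*e^(2*t) - 14580*e^(t))/(3125*e^(5*t) - 28125*e^(4*t) + 101250*e^(3*t) - 182250*e^(2*t) + 164025*e^(t) - 59049)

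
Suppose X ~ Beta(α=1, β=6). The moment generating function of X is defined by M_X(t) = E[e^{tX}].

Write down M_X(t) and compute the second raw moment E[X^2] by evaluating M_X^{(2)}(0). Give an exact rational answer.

E[X^2] = M′′(0) = 1/28

M_X(t) = ₁F₁(1; 7; t)
M′(t) = ₁F₁(2; 8; t)/7
M′′(t) = ₁F₁(3; 9; t)/28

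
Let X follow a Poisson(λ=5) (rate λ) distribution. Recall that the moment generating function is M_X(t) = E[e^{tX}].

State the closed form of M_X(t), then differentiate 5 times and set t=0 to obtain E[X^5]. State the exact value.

M_X(t) = e^(5*e^(t) - 5)
M′(t) = 5*e^(-5)*e^(t)*e^(5*e^(t))
M′′(t) = (25*e^(2*t)*e^(5*e^(t)) + 5*e^(t)*e^(5*e^(t)))*e^(-5)
M′′′(t) = (125*e^(3*t)*e^(5*e^(t)) + 75*e^(2*t)*e^(5*e^(t)) + 5*e^(t)*e^(5*e^(t)))*e^(-5)
M′′′′(t) = (625*e^(4*t)*e^(5*e^(t)) + 750*e^(3*t)*e^(5*e^(t)) + 175*e^(2*t)*e^(5*e^(t)) + 5*e^(t)*e^(5*e^(t)))*e^(-5)
M′′′′′(t) = (3125*e^(5*t)*e^(5*e^(t)) + 6250*e^(4*t)*e^(5*e^(t)) + 3125*e^(3*t)*e^(5*e^(t)) + 375*e^(2*t)*e^(5*e^(t)) + 5*e^(t)*e^(5*e^(t)))*e^(-5)

E[X^5] = M′′′′′(0) = 12880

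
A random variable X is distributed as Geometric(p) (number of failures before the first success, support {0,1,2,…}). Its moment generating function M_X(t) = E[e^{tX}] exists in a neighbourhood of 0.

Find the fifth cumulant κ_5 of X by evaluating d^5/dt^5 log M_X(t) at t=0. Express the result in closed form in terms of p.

κ_5 = K^(5)(0) = (p^4 - 15*p^3 + 50*p^2 - 60*p + 24)/p^5

M_X(t) = p/(-(1 - p)*e^(t) + 1)
K_X(t) = log M_X(t) = log(p) - log(-(1 - p)*e^(t) + 1)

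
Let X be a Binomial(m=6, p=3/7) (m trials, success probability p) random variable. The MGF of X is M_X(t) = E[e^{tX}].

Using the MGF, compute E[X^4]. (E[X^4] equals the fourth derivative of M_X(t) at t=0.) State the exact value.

M_X(t) = (3*e^(t)/7 + 4/7)^6
M′(t) = 4374*e^(6*t)/117649 + 29160*e^(5*t)/117649 + 77760*e^(4*t)/117649 + 103680*e^(3*t)/117649 + 69120*e^(2*t)/117649 + 18432*e^(t)/117649
M′′(t) = 26244*e^(6*t)/117649 + 145800*e^(5*t)/117649 + 311040*e^(4*t)/117649 + 311040*e^(3*t)/117649 + 138240*e^(2*t)/117649 + 18432*e^(t)/117649
M′′′(t) = 157464*e^(6*t)/117649 + 729000*e^(5*t)/117649 + 1244160*e^(4*t)/117649 + 933120*e^(3*t)/117649 + 276480*e^(2*t)/117649 + 18432*e^(t)/117649
M′′′′(t) = 944784*e^(6*t)/117649 + 3645000*e^(5*t)/117649 + 4976640*e^(4*t)/117649 + 2799360*e^(3*t)/117649 + 552960*e^(2*t)/117649 + 18432*e^(t)/117649

E[X^4] = M′′′′(0) = 264024/2401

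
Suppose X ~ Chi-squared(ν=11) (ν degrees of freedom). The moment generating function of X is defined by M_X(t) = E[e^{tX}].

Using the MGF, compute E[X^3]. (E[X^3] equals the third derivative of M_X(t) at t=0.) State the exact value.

E[X^3] = M^(3)(0) = 2145

M_X(t) = (1 - 2*t)^(-11/2)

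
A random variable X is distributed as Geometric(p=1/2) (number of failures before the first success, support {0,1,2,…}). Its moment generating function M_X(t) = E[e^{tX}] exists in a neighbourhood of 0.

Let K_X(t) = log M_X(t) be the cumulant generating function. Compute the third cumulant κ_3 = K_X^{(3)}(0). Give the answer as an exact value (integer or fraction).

κ_3 = K^(3)(0) = 6

M_X(t) = 1/(2*(1 - e^(t)/2))
K_X(t) = log M_X(t) = -log(1 - e^(t)/2) - log(2)
K^(3)(t) = (-2*e^(2*t) - 4*e^(t))/(e^(3*t) - 6*e^(2*t) + 12*e^(t) - 8)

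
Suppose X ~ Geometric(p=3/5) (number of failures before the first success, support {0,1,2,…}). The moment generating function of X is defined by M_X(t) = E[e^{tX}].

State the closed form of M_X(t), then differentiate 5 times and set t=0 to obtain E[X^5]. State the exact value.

E[X^5] = M^(5)(0) = 9854/81

M_X(t) = 3/(5*(1 - 2*e^(t)/5))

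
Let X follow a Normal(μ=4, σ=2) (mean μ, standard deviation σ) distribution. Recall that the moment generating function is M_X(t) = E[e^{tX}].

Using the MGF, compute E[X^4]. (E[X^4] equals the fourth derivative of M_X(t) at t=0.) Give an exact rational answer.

M_X(t) = e^(2*t^2 + 4*t)
dM/dt = 4*t*e^(4*t)*e^(2*t^2) + 4*e^(4*t)*e^(2*t^2)
d^2M/dt^2 = 16*t^2*e^(4*t)*e^(2*t^2) + 32*t*e^(4*t)*e^(2*t^2) + 20*e^(4*t)*e^(2*t^2)
d^3M/dt^3 = 64*t^3*e^(4*t)*e^(2*t^2) + 192*t^2*e^(4*t)*e^(2*t^2) + 240*t*e^(4*t)*e^(2*t^2) + 112*e^(4*t)*e^(2*t^2)
d^4M/dt^4 = 256*t^4*e^(4*t)*e^(2*t^2) + 1024*t^3*e^(4*t)*e^(2*t^2) + 1920*t^2*e^(4*t)*e^(2*t^2) + 1792*t*e^(4*t)*e^(2*t^2) + 688*e^(4*t)*e^(2*t^2)

E[X^4] = d^4M/dt^4 |_{t=0} = 688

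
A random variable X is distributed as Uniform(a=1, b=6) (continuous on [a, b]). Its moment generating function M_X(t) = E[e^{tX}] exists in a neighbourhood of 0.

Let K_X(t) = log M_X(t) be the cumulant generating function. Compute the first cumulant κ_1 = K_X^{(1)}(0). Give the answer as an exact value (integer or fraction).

κ_1 = K′(0) = 7/2

M_X(t) = (e^(6*t) - e^(t))/(5*t)
K_X(t) = log M_X(t) = -log(t) + log(e^(6*t) - e^(t)) - log(5)
K′(t) = (6*t*e^(5*t) - t - e^(5*t) + 1)/(t*e^(5*t) - t)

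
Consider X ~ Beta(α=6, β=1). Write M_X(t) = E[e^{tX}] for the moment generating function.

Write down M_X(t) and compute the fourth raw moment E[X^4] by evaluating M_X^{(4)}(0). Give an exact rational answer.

E[X^4] = D^4[M](0) = 3/5

M_X(t) = ₁F₁(6; 7; t)
D^4[M](t) = 3*₁F₁(10; 11; t)/5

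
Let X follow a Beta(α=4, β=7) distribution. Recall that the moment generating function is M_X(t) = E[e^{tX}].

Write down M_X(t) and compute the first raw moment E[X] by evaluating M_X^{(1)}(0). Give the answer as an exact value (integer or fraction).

E[X] = D[M](0) = 4/11

M_X(t) = ₁F₁(4; 11; t)
D[M](t) = 4*₁F₁(5; 12; t)/11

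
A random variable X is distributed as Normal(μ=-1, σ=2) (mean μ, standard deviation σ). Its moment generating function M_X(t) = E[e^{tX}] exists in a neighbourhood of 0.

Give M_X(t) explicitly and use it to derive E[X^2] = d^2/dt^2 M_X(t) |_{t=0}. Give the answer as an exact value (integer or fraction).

M_X(t) = e^(2*t^2 - t)
M^(2)(t) = (16*t^2*e^(2*t^2) - 8*t*e^(2*t^2) + 5*e^(2*t^2))*e^(-t)

E[X^2] = M^(2)(0) = 5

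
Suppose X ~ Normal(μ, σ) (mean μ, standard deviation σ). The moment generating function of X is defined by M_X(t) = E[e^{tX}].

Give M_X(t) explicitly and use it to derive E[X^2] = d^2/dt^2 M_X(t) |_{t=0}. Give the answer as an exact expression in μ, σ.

E[X^2] = D^2[M](0) = μ^2 + σ^2

M_X(t) = e^(μ*t + σ^2*t^2/2)
D^2[M](t) = μ^2*e^(μ*t)*e^(σ^2*t^2/2) + 2*μ*σ^2*t*e^(μ*t)*e^(σ^2*t^2/2) + σ^4*t^2*e^(μ*t)*e^(σ^2*t^2/2) + σ^2*e^(μ*t)*e^(σ^2*t^2/2)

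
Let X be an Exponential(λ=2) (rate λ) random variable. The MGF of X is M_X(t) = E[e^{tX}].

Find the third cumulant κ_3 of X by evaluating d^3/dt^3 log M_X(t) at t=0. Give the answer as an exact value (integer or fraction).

M_X(t) = 2/(2 - t)
K_X(t) = log M_X(t) = -log(2 - t) + log(2)
D^3[K](t) = -2/(t^3 - 6*t^2 + 12*t - 8)

κ_3 = D^3[K](0) = 1/4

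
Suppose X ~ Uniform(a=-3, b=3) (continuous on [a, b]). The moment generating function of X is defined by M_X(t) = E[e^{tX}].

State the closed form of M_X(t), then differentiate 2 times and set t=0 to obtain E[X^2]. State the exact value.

E[X^2] = D^2[M](0) = 3

M_X(t) = (e^(3*t) - e^(-3*t))/(6*t)
D^2[M](t) = (9*t^2*e^(6*t) - 9*t^2 - 6*t*e^(6*t) - 6*t + 2*e^(6*t) - 2)*e^(-3*t)/(6*t^3)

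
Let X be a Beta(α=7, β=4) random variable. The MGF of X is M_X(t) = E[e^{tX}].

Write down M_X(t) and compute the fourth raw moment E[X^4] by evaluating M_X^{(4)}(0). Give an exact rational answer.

M_X(t) = ₁F₁(7; 11; t)
dM/dt = 7*₁F₁(8; 12; t)/11
d^2M/dt^2 = 14*₁F₁(9; 13; t)/33
d^3M/dt^3 = 42*₁F₁(10; 14; t)/143
d^4M/dt^4 = 30*₁F₁(11; 15; t)/143

E[X^4] = d^4M/dt^4 |_{t=0} = 30/143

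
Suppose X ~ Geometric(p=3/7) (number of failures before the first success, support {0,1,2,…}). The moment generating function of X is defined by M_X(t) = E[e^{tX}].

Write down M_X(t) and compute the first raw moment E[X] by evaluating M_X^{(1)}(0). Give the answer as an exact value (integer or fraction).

M_X(t) = 3/(7*(1 - 4*e^(t)/7))
D[M](t) = 12*e^(t)/(16*e^(2*t) - 56*e^(t) + 49)

E[X] = D[M](0) = 4/3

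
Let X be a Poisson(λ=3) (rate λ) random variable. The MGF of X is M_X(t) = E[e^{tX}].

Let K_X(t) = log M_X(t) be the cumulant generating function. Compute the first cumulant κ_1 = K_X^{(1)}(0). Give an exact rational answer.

κ_1 = D[K](0) = 3

M_X(t) = e^(3*e^(t) - 3)
K_X(t) = log M_X(t) = 3*e^(t) - 3
D[K](t) = 3*e^(t)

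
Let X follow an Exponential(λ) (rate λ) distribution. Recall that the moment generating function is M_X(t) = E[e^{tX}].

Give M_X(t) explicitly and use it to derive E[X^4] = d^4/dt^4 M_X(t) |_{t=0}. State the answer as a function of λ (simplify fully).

M_X(t) = λ/(λ - t)
M^(4)(t) = -24*λ/(-λ^5 + 5*λ^4*t - 10*λ^3*t^2 + 10*λ^2*t^3 - 5*λ*t^4 + t^5)

E[X^4] = M^(4)(0) = 24/λ^4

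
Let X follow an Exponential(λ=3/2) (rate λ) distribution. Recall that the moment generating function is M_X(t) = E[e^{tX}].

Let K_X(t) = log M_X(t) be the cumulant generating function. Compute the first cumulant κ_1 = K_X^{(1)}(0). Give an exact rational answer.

κ_1 = K^(1)(0) = 2/3

M_X(t) = 3/(2*(3/2 - t))
K_X(t) = log M_X(t) = -log(3/2 - t) - log(2) + log(3)
K^(1)(t) = -2/(2*t - 3)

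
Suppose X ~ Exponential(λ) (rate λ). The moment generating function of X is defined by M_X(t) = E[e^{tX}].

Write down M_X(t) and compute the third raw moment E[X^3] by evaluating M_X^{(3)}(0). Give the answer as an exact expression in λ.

E[X^3] = D^3[M](0) = 6/λ^3

M_X(t) = λ/(λ - t)
D^3[M](t) = 6*λ/(λ^4 - 4*λ^3*t + 6*λ^2*t^2 - 4*λ*t^3 + t^4)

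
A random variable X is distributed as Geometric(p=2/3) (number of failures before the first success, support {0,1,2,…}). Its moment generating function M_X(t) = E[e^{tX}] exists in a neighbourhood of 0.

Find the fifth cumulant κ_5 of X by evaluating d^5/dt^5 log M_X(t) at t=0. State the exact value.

κ_5 = K′′′′′(0) = 15

M_X(t) = 2/(3*(1 - e^(t)/3))
K_X(t) = log M_X(t) = -log(1 - e^(t)/3) - log(3) + log(2)
K′(t) = -e^(t)/(e^(t) - 3)
K′′(t) = 3*e^(t)/(e^(2*t) - 6*e^(t) + 9)
K′′′(t) = (-3*e^(2*t) - 9*e^(t))/(e^(3*t) - 9*e^(2*t) + 27*e^(t) - 27)
K′′′′(t) = (3*e^(3*t) + 36*e^(2*t) + 27*e^(t))/(e^(4*t) - 12*e^(3*t) + 54*e^(2*t) - 108*e^(t) + 81)
K′′′′′(t) = (-3*e^(4*t) - 99*e^(3*t) - 297*e^(2*t) - 81*e^(t))/(e^(5*t) - 15*e^(4*t) + 90*e^(3*t) - 270*e^(2*t) + 405*e^(t) - 243)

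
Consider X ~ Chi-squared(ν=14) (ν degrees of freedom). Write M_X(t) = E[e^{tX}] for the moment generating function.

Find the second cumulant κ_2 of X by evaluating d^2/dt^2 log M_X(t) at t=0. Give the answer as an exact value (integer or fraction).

M_X(t) = (1 - 2*t)^(-7)
K_X(t) = log M_X(t) = -7*log(1 - 2*t)
K′(t) = -14/(2*t - 1)
K′′(t) = 28/(4*t^2 - 4*t + 1)

κ_2 = K′′(0) = 28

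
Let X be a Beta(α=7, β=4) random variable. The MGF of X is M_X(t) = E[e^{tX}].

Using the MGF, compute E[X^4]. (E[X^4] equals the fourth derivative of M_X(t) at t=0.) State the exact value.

M_X(t) = ₁F₁(7; 11; t)
M^(4)(t) = 30*₁F₁(11; 15; t)/143

E[X^4] = M^(4)(0) = 30/143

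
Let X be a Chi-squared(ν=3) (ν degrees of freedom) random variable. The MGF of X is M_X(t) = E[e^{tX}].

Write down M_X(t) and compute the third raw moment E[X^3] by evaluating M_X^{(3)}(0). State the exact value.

M_X(t) = (1 - 2*t)^(-3/2)
M′(t) = 3/(4*t^2*√(1 - 2*t) - 4*t*√(1 - 2*t) + √(1 - 2*t))
M′′(t) = -15/(8*t^3*√(1 - 2*t) - 12*t^2*√(1 - 2*t) + 6*t*√(1 - 2*t) - √(1 - 2*t))
M′′′(t) = 105/(16*t^4*√(1 - 2*t) - 32*t^3*√(1 - 2*t) + 24*t^2*√(1 - 2*t) - 8*t*√(1 - 2*t) + √(1 - 2*t))

E[X^3] = M′′′(0) = 105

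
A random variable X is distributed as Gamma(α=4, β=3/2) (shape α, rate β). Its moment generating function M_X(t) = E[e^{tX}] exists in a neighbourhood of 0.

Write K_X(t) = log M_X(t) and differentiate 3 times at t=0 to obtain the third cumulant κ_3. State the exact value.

M_X(t) = 81/(16*(3/2 - t)^4)
K_X(t) = log M_X(t) = -4*log(3/2 - t) - 4*log(2) + 4*log(3)
K′(t) = -8/(2*t - 3)
K′′(t) = 16/(4*t^2 - 12*t + 9)
K′′′(t) = -64/(8*t^3 - 36*t^2 + 54*t - 27)

κ_3 = K′′′(0) = 64/27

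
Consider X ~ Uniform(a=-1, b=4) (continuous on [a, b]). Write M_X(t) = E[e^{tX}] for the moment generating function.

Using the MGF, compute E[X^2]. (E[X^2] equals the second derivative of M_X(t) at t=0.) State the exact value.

M_X(t) = (e^(4*t) - e^(-t))/(5*t)
M^(2)(t) = (16*t^2*e^(5*t) - t^2 - 8*t*e^(5*t) - 2*t + 2*e^(5*t) - 2)*e^(-t)/(5*t^3)

E[X^2] = M^(2)(0) = 13/3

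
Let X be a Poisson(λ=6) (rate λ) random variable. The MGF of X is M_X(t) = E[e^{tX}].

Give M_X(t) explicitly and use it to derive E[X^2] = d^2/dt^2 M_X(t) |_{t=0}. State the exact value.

E[X^2] = D^2[M](0) = 42

M_X(t) = e^(6*e^(t) - 6)
D^2[M](t) = (36*e^(2*t)*e^(6*e^(t)) + 6*e^(t)*e^(6*e^(t)))*e^(-6)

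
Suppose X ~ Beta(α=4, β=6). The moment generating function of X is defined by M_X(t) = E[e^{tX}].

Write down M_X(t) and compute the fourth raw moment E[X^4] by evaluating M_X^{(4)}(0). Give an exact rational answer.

M_X(t) = ₁F₁(4; 10; t)
D^4[M](t) = 7*₁F₁(8; 14; t)/143

E[X^4] = D^4[M](0) = 7/143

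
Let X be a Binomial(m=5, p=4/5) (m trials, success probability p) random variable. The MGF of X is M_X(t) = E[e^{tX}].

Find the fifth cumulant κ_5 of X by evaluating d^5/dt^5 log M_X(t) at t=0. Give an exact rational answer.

κ_5 = K′′′′′(0) = 276/625

M_X(t) = (4*e^(t)/5 + 1/5)^5
K_X(t) = log M_X(t) = 5*log(4*e^(t)/5 + 1/5)
K′(t) = 20*e^(t)/(4*e^(t) + 1)
K′′(t) = 20*e^(t)/(16*e^(2*t) + 8*e^(t) + 1)
K′′′(t) = (-80*e^(2*t) + 20*e^(t))/(64*e^(3*t) + 48*e^(2*t) + 12*e^(t) + 1)
K′′′′(t) = (320*e^(3*t) - 320*e^(2*t) + 20*e^(t))/(256*e^(4*t) + 256*e^(3*t) + 96*e^(2*t) + 16*e^(t) + 1)
K′′′′′(t) = (-1280*e^(4*t) + 3520*e^(3*t) - 880*e^(2*t) + 20*e^(t))/(1024*e^(5*t) + 1280*e^(4*t) + 640*e^(3*t) + 160*e^(2*t) + 20*e^(t) + 1)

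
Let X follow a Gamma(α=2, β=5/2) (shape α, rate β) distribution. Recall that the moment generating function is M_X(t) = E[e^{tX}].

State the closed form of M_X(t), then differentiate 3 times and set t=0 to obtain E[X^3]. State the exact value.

M_X(t) = 25/(4*(5/2 - t)^2)
M′(t) = -100/(8*t^3 - 60*t^2 + 150*t - 125)
M′′(t) = 600/(16*t^4 - 160*t^3 + 600*t^2 - 1000*t + 625)
M′′′(t) = -4800/(32*t^5 - 400*t^4 + 2000*t^3 - 5000*t^2 + 6250*t - 3125)

E[X^3] = M′′′(0) = 192/125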